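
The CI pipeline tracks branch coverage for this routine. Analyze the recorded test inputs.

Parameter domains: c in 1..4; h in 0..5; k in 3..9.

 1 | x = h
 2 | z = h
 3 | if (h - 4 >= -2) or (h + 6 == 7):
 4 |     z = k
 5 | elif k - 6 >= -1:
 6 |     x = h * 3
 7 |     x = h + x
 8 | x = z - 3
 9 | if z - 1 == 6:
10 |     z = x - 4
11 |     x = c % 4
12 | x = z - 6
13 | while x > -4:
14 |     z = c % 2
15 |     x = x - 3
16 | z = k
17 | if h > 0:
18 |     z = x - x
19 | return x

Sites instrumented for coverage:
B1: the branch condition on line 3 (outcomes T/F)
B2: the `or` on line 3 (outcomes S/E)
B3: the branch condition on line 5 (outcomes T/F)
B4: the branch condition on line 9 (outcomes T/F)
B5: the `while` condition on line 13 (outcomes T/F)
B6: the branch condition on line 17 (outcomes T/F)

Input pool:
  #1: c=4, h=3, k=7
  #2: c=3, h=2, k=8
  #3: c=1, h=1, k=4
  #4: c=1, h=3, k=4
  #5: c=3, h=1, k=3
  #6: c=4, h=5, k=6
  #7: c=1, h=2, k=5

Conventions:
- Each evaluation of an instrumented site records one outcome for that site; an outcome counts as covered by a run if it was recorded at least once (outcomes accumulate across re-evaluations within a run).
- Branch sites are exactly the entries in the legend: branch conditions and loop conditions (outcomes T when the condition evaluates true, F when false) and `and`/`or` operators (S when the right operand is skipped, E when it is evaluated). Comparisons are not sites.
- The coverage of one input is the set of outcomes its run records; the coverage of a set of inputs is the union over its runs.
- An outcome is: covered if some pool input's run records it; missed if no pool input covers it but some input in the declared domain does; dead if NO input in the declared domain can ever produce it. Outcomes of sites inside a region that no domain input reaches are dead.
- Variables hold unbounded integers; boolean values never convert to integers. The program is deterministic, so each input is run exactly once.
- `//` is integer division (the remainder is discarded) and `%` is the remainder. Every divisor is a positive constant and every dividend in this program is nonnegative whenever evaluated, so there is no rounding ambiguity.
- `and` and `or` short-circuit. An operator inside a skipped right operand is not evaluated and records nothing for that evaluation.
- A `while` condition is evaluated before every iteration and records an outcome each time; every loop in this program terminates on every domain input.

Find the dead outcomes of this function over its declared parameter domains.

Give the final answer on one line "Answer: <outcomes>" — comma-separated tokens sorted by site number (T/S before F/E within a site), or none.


exhaustive pass over the 168-input domain:
  reachable outcomes have witnesses, e.g. B1=T (e.g. c=1, h=1, k=3), B1=F (e.g. c=1, h=0, k=3), B2=S (e.g. c=1, h=2, k=3), B2=E (e.g. c=1, h=0, k=3)
Answer: none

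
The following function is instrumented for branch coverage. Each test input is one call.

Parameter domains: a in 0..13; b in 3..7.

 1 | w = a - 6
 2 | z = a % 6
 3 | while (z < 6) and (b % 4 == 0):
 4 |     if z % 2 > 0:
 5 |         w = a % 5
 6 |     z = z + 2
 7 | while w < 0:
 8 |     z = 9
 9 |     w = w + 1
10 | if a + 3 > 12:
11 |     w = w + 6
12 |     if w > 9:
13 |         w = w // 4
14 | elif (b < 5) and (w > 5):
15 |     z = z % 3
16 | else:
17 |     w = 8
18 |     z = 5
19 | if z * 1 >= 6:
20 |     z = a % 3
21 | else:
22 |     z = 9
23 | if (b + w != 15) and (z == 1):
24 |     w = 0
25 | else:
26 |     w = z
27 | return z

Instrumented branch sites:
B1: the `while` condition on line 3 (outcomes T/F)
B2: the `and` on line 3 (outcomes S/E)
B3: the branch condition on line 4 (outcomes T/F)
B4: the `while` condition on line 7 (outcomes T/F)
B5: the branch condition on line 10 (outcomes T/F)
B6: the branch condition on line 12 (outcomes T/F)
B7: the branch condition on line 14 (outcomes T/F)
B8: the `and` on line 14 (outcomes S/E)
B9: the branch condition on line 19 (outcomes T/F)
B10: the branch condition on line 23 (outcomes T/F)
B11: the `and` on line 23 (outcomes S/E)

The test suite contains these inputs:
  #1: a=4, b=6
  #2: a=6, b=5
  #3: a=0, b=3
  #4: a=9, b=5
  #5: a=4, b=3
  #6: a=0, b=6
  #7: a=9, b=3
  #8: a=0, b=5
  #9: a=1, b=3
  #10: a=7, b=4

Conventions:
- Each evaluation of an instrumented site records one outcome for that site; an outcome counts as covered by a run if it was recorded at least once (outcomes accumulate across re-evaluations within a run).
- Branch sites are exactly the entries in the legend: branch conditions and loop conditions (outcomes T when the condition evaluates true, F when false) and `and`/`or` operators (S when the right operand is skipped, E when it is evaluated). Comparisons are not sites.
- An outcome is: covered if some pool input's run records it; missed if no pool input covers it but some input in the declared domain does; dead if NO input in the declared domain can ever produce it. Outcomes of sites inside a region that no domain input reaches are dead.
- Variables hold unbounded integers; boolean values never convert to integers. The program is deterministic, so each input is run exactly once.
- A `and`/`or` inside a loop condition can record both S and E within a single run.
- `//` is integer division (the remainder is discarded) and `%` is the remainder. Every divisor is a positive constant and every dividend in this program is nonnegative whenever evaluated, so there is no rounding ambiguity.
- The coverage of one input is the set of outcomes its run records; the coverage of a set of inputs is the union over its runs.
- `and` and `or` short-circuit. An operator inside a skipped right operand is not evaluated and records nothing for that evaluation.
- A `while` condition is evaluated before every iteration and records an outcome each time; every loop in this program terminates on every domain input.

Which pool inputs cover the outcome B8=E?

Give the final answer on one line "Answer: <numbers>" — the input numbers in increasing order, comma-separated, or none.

input #1 (a=4, b=6): does not record B8=E
input #2 (a=6, b=5): does not record B8=E
input #3 (a=0, b=3): records B8=E
input #4 (a=9, b=5): does not record B8=E
input #5 (a=4, b=3): records B8=E
input #6 (a=0, b=6): does not record B8=E
input #7 (a=9, b=3): records B8=E
input #8 (a=0, b=5): does not record B8=E
input #9 (a=1, b=3): records B8=E
input #10 (a=7, b=4): records B8=E

Answer: 3, 5, 7, 9, 10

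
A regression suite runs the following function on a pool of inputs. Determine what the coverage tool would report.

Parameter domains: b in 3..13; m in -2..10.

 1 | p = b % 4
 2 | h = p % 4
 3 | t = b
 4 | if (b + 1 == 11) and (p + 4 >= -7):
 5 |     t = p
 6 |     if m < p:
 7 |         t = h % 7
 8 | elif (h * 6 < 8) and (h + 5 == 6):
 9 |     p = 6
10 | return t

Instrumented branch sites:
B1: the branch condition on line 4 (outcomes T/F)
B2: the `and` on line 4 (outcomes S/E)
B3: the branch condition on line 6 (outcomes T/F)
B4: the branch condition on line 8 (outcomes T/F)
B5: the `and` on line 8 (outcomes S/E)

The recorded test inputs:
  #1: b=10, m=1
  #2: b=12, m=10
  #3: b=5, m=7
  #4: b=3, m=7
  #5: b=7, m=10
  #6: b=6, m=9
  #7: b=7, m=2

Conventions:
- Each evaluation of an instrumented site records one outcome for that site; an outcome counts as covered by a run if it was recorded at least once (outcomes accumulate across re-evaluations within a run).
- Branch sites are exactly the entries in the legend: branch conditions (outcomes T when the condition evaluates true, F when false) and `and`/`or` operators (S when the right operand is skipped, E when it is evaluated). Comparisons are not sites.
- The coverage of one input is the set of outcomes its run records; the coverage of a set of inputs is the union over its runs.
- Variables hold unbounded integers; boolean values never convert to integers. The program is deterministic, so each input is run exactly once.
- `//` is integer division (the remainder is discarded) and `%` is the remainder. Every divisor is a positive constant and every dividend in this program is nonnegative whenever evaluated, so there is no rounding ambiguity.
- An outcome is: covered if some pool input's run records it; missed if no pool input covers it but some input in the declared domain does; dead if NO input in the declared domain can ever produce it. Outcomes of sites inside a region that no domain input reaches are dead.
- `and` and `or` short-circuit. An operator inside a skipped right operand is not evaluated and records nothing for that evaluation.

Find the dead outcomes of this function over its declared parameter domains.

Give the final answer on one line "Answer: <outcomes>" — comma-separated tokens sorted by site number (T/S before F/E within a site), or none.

running all 143 domain inputs and tallying outcomes:
  reachable outcomes have witnesses, e.g. B1=T (e.g. b=10, m=-2), B1=F (e.g. b=3, m=-2), B2=S (e.g. b=3, m=-2), B2=E (e.g. b=10, m=-2)

Answer: none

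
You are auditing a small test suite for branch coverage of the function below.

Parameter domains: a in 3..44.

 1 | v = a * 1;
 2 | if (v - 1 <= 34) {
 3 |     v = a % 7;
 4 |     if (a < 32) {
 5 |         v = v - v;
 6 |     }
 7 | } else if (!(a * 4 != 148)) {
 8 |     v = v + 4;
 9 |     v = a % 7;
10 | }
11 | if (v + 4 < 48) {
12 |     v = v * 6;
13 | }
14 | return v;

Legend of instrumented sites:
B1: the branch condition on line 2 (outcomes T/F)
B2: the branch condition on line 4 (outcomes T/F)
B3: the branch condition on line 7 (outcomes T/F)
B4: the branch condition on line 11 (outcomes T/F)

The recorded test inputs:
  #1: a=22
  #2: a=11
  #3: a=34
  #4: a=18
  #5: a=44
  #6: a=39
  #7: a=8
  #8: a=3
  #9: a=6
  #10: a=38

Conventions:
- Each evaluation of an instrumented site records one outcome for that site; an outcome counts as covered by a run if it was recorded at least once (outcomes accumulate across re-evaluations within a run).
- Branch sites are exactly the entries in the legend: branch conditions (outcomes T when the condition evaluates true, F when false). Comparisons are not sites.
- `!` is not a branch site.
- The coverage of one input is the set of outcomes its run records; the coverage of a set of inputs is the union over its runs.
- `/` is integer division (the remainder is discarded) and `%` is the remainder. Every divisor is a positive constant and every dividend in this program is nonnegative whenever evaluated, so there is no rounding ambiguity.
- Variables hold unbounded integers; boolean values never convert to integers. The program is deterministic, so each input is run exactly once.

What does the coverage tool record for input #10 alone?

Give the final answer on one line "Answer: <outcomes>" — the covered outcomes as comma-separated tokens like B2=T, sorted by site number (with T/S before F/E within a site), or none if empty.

Simulating input #10 (a=38) step by step:
  B1->F, B3->F, B4->T
distinct outcomes covered: B1=F, B3=F, B4=T

Answer: B1=F, B3=F, B4=T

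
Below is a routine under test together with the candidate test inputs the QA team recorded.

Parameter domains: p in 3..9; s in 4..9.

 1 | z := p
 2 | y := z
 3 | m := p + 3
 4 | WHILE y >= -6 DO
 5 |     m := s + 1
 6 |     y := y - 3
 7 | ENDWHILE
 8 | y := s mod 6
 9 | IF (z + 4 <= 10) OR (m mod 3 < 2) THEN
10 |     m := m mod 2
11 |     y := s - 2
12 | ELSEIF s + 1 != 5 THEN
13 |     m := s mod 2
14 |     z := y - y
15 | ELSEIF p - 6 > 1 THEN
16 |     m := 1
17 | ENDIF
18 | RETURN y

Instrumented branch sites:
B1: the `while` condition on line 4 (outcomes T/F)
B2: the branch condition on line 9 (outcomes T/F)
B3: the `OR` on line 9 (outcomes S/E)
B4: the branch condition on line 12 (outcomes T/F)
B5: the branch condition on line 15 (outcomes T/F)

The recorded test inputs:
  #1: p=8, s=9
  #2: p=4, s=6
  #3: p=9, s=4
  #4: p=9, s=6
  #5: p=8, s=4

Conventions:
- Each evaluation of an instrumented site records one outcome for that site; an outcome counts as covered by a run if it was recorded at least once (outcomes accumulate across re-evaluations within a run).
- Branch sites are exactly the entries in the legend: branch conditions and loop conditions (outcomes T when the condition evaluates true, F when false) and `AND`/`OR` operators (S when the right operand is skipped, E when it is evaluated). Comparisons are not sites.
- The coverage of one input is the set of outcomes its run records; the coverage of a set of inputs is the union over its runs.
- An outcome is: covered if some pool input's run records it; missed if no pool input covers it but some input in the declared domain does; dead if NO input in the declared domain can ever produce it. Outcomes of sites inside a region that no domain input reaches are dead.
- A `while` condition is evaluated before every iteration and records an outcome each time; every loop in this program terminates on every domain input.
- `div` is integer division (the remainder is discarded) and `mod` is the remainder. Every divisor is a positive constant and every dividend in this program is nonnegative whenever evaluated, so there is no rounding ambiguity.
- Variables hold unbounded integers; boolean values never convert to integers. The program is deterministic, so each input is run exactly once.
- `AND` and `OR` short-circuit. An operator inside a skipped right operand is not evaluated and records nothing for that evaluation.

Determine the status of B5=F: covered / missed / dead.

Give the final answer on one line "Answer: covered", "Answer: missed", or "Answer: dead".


no pool input records B5=F
but domain input (p=7, s=4) does record it -> reachable, so missed
Answer: missed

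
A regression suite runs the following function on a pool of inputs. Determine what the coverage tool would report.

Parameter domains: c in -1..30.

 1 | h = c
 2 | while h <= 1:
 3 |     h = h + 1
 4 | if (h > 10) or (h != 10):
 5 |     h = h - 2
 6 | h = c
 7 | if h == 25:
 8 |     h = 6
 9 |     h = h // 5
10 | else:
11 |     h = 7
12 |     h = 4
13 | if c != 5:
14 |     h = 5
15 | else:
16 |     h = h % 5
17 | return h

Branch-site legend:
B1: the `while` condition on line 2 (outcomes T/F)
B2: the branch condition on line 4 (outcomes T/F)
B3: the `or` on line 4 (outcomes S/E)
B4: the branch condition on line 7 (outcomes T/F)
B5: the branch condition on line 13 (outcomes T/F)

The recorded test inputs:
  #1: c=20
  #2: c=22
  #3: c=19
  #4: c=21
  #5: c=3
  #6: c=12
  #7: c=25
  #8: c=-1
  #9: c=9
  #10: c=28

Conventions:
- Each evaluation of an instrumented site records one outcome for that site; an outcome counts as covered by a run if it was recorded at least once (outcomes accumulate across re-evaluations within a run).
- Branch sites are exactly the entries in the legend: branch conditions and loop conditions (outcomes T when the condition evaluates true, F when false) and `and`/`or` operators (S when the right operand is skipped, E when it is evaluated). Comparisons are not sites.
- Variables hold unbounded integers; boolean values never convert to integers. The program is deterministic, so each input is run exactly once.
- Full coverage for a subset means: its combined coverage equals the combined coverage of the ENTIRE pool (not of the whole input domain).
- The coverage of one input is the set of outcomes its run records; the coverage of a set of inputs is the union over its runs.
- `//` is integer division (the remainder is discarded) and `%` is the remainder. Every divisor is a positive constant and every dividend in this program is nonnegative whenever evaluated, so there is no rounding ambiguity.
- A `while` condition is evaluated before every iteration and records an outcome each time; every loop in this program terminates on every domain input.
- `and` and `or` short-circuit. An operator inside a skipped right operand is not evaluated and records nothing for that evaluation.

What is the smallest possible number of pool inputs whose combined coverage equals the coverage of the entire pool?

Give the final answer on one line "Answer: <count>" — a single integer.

input #1 (c=20): covers B1=F, B2=T, B3=S, B4=F, B5=T
input #2 (c=22): covers B1=F, B2=T, B3=S, B4=F, B5=T
input #3 (c=19): covers B1=F, B2=T, B3=S, B4=F, B5=T
input #4 (c=21): covers B1=F, B2=T, B3=S, B4=F, B5=T
input #5 (c=3): covers B1=F, B2=T, B3=E, B4=F, B5=T
input #6 (c=12): covers B1=F, B2=T, B3=S, B4=F, B5=T
input #7 (c=25): covers B1=F, B2=T, B3=S, B4=T, B5=T
input #8 (c=-1): covers B1=T, B1=F, B2=T, B3=E, B4=F, B5=T
input #9 (c=9): covers B1=F, B2=T, B3=E, B4=F, B5=T
input #10 (c=28): covers B1=F, B2=T, B3=S, B4=F, B5=T
pool-wide coverage (8 outcomes): B1=T, B1=F, B2=T, B3=S, B3=E, B4=T, B4=F, B5=T
size 1 is not enough: best union over all size-1 subsets is 6/8
at size 2, {7, 8} reaches all 8 outcomes; every lexicographically earlier size-2 subset fails

Answer: 2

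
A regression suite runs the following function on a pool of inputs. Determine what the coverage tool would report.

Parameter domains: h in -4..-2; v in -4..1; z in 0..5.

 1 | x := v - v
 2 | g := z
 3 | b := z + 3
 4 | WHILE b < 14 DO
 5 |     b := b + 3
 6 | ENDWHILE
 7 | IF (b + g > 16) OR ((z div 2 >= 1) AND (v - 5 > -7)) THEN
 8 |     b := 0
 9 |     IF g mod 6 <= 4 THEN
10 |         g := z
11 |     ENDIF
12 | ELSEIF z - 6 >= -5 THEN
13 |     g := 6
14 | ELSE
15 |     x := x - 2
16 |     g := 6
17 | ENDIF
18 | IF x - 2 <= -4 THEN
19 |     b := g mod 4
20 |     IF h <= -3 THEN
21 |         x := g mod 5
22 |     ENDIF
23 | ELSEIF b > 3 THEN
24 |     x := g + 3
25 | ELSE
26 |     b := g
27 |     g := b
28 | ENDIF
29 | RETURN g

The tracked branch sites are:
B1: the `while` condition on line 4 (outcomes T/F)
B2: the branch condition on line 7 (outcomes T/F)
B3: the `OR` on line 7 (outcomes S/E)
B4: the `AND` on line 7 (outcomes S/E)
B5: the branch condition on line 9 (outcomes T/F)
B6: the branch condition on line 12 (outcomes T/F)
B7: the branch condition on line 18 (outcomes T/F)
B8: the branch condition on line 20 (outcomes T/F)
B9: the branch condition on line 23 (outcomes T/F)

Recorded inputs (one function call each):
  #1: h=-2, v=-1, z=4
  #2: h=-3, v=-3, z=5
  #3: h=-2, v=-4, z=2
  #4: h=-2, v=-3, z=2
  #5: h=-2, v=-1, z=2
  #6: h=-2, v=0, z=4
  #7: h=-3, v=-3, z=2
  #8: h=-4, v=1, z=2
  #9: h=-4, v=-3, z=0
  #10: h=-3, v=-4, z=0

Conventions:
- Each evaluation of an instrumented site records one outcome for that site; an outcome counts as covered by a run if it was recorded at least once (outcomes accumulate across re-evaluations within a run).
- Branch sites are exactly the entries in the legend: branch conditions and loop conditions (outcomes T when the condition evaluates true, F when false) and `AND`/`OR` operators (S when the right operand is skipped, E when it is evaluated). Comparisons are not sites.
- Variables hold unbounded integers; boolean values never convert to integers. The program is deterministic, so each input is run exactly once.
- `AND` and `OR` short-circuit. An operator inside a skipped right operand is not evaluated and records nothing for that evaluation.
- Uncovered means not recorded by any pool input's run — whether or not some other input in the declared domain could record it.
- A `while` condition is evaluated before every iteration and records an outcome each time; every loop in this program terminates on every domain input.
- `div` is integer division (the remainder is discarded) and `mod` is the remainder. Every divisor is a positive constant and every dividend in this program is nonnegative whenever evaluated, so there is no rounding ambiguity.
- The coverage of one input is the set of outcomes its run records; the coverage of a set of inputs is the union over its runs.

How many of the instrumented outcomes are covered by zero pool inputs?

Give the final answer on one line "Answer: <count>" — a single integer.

input #1 (h=-2, v=-1, z=4): events B1->T, B1->T, B1->T, B1->F, B3->S, B2->T, B5->T, B7->F, B9->F; covers B1=T, B1=F, B2=T, B3=S, B5=T, B7=F, B9=F
input #2 (h=-3, v=-3, z=5): events B1->T, B1->T, B1->F, B3->S, B2->T, B5->F, B7->F, B9->F; covers B1=T, B1=F, B2=T, B3=S, B5=F, B7=F, B9=F
input #3 (h=-2, v=-4, z=2): events B1->T, B1->T, B1->T, B1->F, B3->E, B4->E, B2->F, B6->T, B7->F, B9->T; covers B1=T, B1=F, B2=F, B3=E, B4=E, B6=T, B7=F, B9=T
input #4 (h=-2, v=-3, z=2): events B1->T, B1->T, B1->T, B1->F, B3->E, B4->E, B2->F, B6->T, B7->F, B9->T; covers B1=T, B1=F, B2=F, B3=E, B4=E, B6=T, B7=F, B9=T
input #5 (h=-2, v=-1, z=2): events B1->T, B1->T, B1->T, B1->F, B3->E, B4->E, B2->T, B5->T, B7->F, B9->F; covers B1=T, B1=F, B2=T, B3=E, B4=E, B5=T, B7=F, B9=F
input #6 (h=-2, v=0, z=4): events B1->T, B1->T, B1->T, B1->F, B3->S, B2->T, B5->T, B7->F, B9->F; covers B1=T, B1=F, B2=T, B3=S, B5=T, B7=F, B9=F
input #7 (h=-3, v=-3, z=2): events B1->T, B1->T, B1->T, B1->F, B3->E, B4->E, B2->F, B6->T, B7->F, B9->T; covers B1=T, B1=F, B2=F, B3=E, B4=E, B6=T, B7=F, B9=T
input #8 (h=-4, v=1, z=2): events B1->T, B1->T, B1->T, B1->F, B3->E, B4->E, B2->T, B5->T, B7->F, B9->F; covers B1=T, B1=F, B2=T, B3=E, B4=E, B5=T, B7=F, B9=F
input #9 (h=-4, v=-3, z=0): events B1->T, B1->T, B1->T, B1->T, B1->F, B3->E, B4->S, B2->F, B6->F, B7->T, B8->T; covers B1=T, B1=F, B2=F, B3=E, B4=S, B6=F, B7=T, B8=T
input #10 (h=-3, v=-4, z=0): events B1->T, B1->T, B1->T, B1->T, B1->F, B3->E, B4->S, B2->F, B6->F, B7->T, B8->T; covers B1=T, B1=F, B2=F, B3=E, B4=S, B6=F, B7=T, B8=T
union over the pool: B1=T, B1=F, B2=T, B2=F, B3=S, B3=E, B4=S, B4=E, B5=T, B5=F, B6=T, B6=F, B7=T, B7=F, B8=T, B9=T, B9=F
uncovered (1 of 18): B8=F

Answer: 1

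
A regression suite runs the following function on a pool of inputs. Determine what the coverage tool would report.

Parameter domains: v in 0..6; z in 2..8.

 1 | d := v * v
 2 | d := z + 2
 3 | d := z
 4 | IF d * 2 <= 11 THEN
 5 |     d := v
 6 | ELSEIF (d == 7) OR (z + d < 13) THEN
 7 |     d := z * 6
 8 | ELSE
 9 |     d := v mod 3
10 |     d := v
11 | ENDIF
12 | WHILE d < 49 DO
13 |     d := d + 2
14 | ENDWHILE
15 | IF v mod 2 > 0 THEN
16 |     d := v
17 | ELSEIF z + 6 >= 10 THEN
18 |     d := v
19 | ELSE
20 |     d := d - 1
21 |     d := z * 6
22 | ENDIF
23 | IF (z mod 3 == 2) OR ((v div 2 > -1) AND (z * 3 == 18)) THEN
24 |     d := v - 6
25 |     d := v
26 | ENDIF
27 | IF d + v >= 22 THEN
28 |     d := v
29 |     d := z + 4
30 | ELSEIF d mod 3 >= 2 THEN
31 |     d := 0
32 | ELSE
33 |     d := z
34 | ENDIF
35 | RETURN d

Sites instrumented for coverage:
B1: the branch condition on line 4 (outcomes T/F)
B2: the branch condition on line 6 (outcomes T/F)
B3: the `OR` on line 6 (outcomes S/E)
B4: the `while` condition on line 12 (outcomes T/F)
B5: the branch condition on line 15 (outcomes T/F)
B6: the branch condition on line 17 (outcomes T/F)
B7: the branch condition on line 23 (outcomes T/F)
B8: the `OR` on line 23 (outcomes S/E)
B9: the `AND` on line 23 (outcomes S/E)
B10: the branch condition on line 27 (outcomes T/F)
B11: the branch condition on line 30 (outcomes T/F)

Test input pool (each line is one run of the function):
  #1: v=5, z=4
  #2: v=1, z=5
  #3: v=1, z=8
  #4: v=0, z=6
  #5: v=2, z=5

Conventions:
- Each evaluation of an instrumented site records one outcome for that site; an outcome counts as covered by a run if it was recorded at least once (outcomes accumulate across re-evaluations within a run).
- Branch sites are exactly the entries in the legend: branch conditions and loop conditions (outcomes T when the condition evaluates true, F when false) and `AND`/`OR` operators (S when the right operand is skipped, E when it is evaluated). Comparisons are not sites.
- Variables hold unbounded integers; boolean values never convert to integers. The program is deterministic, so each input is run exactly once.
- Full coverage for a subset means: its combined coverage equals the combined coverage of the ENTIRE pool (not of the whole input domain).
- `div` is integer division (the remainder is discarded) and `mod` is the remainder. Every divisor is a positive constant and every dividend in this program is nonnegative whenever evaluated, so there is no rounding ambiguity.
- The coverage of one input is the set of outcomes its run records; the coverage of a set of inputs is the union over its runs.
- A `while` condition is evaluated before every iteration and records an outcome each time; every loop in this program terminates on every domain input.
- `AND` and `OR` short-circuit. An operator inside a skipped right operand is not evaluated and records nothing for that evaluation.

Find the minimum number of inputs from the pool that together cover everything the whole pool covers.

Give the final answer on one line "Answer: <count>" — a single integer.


#1 (v=5, z=4) -> covered: B1=T, B4=T, B4=F, B5=T, B7=F, B8=E, B9=E, B10=F, B11=T
#2 (v=1, z=5) -> covered: B1=T, B4=T, B4=F, B5=T, B7=T, B8=S, B10=F, B11=F
#3 (v=1, z=8) -> covered: B1=F, B2=F, B3=E, B4=T, B4=F, B5=T, B7=T, B8=S, B10=F, B11=F
#4 (v=0, z=6) -> covered: B1=F, B2=T, B3=E, B4=T, B4=F, B5=F, B6=T, B7=T, B8=E, B9=E, B10=F, B11=F
#5 (v=2, z=5) -> covered: B1=T, B4=T, B4=F, B5=F, B6=T, B7=T, B8=S, B10=F, B11=T
together the pool reaches 18 outcomes: B1=T, B1=F, B2=T, B2=F, B3=E, B4=T, B4=F, B5=T, B5=F, B6=T, B7=T, B7=F, B8=S, B8=E, B9=E, B10=F, B11=T, B11=F
every size-1 subset falls short of the 18 outcomes (best: 12/18)
every size-2 subset falls short of the 18 outcomes (best: 16/18)
at size 3, {1, 3, 4} reaches all 18 outcomes; every lexicographically earlier size-3 subset fails
Answer: 3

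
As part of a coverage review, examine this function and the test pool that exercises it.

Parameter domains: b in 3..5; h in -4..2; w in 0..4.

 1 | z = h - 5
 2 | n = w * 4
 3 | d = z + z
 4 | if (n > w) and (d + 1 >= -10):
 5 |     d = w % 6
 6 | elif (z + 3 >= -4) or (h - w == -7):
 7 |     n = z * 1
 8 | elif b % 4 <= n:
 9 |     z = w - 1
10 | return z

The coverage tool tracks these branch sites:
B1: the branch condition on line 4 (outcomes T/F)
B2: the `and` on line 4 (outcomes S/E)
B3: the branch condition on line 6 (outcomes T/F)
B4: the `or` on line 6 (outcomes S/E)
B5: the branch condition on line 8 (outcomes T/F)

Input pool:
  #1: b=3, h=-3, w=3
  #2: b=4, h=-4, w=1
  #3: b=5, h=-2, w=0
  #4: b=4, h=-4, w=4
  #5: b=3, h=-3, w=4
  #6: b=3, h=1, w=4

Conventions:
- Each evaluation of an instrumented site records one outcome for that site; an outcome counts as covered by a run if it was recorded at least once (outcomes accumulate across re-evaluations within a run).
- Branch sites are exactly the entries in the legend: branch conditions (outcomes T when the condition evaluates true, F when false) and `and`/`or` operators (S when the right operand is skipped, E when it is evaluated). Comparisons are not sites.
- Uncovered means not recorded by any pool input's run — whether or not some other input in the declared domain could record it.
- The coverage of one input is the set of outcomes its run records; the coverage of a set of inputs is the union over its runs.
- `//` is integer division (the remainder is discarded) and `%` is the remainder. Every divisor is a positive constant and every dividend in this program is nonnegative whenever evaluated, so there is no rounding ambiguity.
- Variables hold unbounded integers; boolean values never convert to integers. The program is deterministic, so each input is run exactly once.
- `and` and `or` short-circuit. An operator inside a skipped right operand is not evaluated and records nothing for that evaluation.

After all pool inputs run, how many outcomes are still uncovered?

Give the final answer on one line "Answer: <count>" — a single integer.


test 1 (b=3, h=-3, w=3) hits B1=F, B2=E, B3=F, B4=E, B5=T
test 2 (b=4, h=-4, w=1) hits B1=F, B2=E, B3=F, B4=E, B5=T
test 3 (b=5, h=-2, w=0) hits B1=F, B2=S, B3=T, B4=S
test 4 (b=4, h=-4, w=4) hits B1=F, B2=E, B3=F, B4=E, B5=T
test 5 (b=3, h=-3, w=4) hits B1=F, B2=E, B3=T, B4=E
test 6 (b=3, h=1, w=4) hits B1=T, B2=E
union over the pool: B1=T, B1=F, B2=S, B2=E, B3=T, B3=F, B4=S, B4=E, B5=T
uncovered (1 of 10): B5=F
Answer: 1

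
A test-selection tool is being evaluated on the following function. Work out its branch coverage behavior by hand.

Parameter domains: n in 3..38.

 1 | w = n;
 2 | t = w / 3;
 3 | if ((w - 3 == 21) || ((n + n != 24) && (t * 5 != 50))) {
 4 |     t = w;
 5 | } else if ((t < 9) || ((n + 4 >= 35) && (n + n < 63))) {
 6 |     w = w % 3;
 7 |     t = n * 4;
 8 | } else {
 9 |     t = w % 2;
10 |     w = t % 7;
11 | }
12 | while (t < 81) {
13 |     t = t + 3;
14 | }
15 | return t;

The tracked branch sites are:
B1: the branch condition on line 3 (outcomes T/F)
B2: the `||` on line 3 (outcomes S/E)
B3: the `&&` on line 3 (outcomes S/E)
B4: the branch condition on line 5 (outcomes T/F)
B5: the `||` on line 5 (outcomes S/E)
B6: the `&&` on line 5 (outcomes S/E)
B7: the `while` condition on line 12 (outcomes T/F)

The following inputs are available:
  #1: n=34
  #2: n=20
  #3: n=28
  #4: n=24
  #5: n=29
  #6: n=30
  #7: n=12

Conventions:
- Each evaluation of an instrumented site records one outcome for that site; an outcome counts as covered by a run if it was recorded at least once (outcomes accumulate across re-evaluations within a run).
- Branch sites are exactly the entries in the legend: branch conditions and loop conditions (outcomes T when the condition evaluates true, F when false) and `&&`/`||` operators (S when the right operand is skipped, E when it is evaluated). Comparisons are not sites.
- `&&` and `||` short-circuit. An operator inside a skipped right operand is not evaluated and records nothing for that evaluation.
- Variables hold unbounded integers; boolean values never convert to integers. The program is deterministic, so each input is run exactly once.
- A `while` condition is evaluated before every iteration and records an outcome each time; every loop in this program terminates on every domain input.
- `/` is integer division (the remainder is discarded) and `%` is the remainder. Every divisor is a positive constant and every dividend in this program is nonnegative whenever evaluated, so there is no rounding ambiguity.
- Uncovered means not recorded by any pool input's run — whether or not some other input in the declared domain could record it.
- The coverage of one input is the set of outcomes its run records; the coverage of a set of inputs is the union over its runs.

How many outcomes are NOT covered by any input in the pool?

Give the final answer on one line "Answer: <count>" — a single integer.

input #1 (n=34): covers B1=T, B2=E, B3=E, B7=T, B7=F
input #2 (n=20): covers B1=T, B2=E, B3=E, B7=T, B7=F
input #3 (n=28): covers B1=T, B2=E, B3=E, B7=T, B7=F
input #4 (n=24): covers B1=T, B2=S, B7=T, B7=F
input #5 (n=29): covers B1=T, B2=E, B3=E, B7=T, B7=F
input #6 (n=30): covers B1=F, B2=E, B3=E, B4=F, B5=E, B6=S, B7=T, B7=F
input #7 (n=12): covers B1=F, B2=E, B3=S, B4=T, B5=S, B7=T, B7=F
union over the pool: B1=T, B1=F, B2=S, B2=E, B3=S, B3=E, B4=T, B4=F, B5=S, B5=E, B6=S, B7=T, B7=F
uncovered (1 of 14): B6=E

Answer: 1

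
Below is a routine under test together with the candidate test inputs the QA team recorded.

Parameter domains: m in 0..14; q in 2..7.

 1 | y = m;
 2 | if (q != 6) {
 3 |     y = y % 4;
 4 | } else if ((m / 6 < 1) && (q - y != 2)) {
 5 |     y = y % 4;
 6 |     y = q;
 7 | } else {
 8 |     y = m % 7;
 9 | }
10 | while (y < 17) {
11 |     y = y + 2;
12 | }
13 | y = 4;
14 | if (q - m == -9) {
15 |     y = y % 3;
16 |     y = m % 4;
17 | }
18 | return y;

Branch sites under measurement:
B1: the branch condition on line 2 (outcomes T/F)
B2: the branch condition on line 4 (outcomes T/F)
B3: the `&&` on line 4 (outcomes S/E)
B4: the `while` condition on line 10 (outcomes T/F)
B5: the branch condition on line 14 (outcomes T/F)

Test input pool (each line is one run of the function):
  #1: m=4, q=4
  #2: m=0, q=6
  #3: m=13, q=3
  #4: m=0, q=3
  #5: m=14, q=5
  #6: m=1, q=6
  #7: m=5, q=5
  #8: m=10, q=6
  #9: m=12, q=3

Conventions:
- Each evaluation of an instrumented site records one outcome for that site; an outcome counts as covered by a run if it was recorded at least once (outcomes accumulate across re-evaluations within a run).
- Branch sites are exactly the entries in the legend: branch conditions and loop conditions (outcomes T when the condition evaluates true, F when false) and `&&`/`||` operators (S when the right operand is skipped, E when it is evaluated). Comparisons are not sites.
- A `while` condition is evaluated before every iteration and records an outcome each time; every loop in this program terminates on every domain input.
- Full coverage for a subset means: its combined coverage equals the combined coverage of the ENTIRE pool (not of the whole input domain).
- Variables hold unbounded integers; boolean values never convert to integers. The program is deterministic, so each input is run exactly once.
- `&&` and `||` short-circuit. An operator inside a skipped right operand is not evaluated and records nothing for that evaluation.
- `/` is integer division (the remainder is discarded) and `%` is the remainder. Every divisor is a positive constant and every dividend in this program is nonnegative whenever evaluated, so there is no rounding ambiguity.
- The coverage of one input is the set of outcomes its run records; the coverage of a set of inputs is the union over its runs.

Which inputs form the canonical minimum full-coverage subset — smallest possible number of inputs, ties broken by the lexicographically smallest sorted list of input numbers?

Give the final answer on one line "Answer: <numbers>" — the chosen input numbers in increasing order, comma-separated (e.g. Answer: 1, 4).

test 1 (m=4, q=4) fires B1->T, B4->T, B4->T, B4->T, B4->T, B4->T, B4->T, B4->T, B4->T, B4->T, B4->F, B5->F; hits B1=T, B4=T, B4=F, B5=F
test 2 (m=0, q=6) fires B1->F, B3->E, B2->T, B4->T, B4->T, B4->T, B4->T, B4->T, B4->T, B4->F, B5->F; hits B1=F, B2=T, B3=E, B4=T, B4=F, B5=F
test 3 (m=13, q=3) fires B1->T, B4->T, B4->T, B4->T, B4->T, B4->T, B4->T, B4->T, B4->T, B4->F, B5->F; hits B1=T, B4=T, B4=F, B5=F
test 4 (m=0, q=3) fires B1->T, B4->T, B4->T, B4->T, B4->T, B4->T, B4->T, B4->T, B4->T, B4->T, B4->F, B5->F; hits B1=T, B4=T, B4=F, B5=F
test 5 (m=14, q=5) fires B1->T, B4->T, B4->T, B4->T, B4->T, B4->T, B4->T, B4->T, B4->T, B4->F, B5->T; hits B1=T, B4=T, B4=F, B5=T
test 6 (m=1, q=6) fires B1->F, B3->E, B2->T, B4->T, B4->T, B4->T, B4->T, B4->T, B4->T, B4->F, B5->F; hits B1=F, B2=T, B3=E, B4=T, B4=F, B5=F
test 7 (m=5, q=5) fires B1->T, B4->T, B4->T, B4->T, B4->T, B4->T, B4->T, B4->T, B4->T, B4->F, B5->F; hits B1=T, B4=T, B4=F, B5=F
test 8 (m=10, q=6) fires B1->F, B3->S, B2->F, B4->T, B4->T, B4->T, B4->T, B4->T, B4->T, B4->T, B4->F, B5->F; hits B1=F, B2=F, B3=S, B4=T, B4=F, B5=F
test 9 (m=12, q=3) fires B1->T, B4->T, B4->T, B4->T, B4->T, B4->T, B4->T, B4->T, B4->T, B4->T, B4->F, B5->T; hits B1=T, B4=T, B4=F, B5=T
pool-wide coverage (10 outcomes): B1=T, B1=F, B2=T, B2=F, B3=S, B3=E, B4=T, B4=F, B5=T, B5=F
size 1 is not enough: best union over all size-1 subsets is 6/10
size 2 is not enough: best union over all size-2 subsets is 8/10
the canonical winner is {2, 5, 8}: size 3, full 10-outcome coverage, earliest index list among size-3 covers

Answer: 2, 5, 8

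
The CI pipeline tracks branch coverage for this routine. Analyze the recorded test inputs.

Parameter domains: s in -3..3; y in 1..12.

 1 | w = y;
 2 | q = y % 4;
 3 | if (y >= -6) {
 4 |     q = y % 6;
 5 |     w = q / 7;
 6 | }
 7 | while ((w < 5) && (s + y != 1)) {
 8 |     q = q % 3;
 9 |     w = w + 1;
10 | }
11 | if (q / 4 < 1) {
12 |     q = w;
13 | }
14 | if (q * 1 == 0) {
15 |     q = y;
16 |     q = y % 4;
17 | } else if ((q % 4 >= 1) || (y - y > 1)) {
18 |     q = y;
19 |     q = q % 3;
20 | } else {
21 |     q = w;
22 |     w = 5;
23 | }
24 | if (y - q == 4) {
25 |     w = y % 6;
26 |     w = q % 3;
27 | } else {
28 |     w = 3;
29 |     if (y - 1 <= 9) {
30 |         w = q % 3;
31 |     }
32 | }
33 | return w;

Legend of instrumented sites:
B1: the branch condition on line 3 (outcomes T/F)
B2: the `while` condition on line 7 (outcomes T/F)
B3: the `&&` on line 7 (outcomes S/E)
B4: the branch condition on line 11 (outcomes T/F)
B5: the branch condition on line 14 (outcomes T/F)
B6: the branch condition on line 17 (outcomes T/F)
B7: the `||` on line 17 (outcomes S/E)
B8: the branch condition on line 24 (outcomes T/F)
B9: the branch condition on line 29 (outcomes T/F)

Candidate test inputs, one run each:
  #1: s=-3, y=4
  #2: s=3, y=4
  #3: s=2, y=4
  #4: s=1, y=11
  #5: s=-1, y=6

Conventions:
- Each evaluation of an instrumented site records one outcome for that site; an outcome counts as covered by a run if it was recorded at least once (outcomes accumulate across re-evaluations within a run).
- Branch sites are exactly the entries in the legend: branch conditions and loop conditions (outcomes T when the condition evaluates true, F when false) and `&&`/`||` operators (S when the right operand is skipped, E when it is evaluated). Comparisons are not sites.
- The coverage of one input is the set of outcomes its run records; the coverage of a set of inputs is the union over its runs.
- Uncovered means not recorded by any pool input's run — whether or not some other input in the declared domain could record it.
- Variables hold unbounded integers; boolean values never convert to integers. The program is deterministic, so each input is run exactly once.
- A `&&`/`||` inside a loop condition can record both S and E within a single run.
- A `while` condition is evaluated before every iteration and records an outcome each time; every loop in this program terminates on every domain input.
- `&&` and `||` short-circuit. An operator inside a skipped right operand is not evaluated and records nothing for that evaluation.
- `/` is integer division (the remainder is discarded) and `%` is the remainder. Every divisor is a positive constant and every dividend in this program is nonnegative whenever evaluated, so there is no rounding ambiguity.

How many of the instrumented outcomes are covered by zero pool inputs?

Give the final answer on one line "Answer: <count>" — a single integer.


#1 (s=-3, y=4) -> B1->T, B3->E, B2->F, B4->F, B5->F, B7->E, B6->F, B8->T; covered: B1=T, B2=F, B3=E, B4=F, B5=F, B6=F, B7=E, B8=T
#2 (s=3, y=4) -> B1->T, B3->E, B2->T, B3->E, B2->T, B3->E, B2->T, B3->E, B2->T, B3->E, B2->T, B3->S, B2->F, B4->T, ...; covered: B1=T, B2=T, B2=F, B3=S, B3=E, B4=T, B5=F, B6=T, B7=S, B8=F, B9=T
#3 (s=2, y=4) -> B1->T, B3->E, B2->T, B3->E, B2->T, B3->E, B2->T, B3->E, B2->T, B3->E, B2->T, B3->S, B2->F, B4->T, ...; covered: B1=T, B2=T, B2=F, B3=S, B3=E, B4=T, B5=F, B6=T, B7=S, B8=F, B9=T
#4 (s=1, y=11) -> B1->T, B3->E, B2->T, B3->E, B2->T, B3->E, B2->T, B3->E, B2->T, B3->E, B2->T, B3->S, B2->F, B4->T, ...; covered: B1=T, B2=T, B2=F, B3=S, B3=E, B4=T, B5=F, B6=T, B7=S, B8=F, B9=F
#5 (s=-1, y=6) -> B1->T, B3->E, B2->T, B3->E, B2->T, B3->E, B2->T, B3->E, B2->T, B3->E, B2->T, B3->S, B2->F, B4->T, ...; covered: B1=T, B2=T, B2=F, B3=S, B3=E, B4=T, B5=F, B6=T, B7=S, B8=F, B9=T
union over the pool: B1=T, B2=T, B2=F, B3=S, B3=E, B4=T, B4=F, B5=F, B6=T, B6=F, B7=S, B7=E, B8=T, B8=F, B9=T, B9=F
uncovered (2 of 18): B1=F, B5=T
Answer: 2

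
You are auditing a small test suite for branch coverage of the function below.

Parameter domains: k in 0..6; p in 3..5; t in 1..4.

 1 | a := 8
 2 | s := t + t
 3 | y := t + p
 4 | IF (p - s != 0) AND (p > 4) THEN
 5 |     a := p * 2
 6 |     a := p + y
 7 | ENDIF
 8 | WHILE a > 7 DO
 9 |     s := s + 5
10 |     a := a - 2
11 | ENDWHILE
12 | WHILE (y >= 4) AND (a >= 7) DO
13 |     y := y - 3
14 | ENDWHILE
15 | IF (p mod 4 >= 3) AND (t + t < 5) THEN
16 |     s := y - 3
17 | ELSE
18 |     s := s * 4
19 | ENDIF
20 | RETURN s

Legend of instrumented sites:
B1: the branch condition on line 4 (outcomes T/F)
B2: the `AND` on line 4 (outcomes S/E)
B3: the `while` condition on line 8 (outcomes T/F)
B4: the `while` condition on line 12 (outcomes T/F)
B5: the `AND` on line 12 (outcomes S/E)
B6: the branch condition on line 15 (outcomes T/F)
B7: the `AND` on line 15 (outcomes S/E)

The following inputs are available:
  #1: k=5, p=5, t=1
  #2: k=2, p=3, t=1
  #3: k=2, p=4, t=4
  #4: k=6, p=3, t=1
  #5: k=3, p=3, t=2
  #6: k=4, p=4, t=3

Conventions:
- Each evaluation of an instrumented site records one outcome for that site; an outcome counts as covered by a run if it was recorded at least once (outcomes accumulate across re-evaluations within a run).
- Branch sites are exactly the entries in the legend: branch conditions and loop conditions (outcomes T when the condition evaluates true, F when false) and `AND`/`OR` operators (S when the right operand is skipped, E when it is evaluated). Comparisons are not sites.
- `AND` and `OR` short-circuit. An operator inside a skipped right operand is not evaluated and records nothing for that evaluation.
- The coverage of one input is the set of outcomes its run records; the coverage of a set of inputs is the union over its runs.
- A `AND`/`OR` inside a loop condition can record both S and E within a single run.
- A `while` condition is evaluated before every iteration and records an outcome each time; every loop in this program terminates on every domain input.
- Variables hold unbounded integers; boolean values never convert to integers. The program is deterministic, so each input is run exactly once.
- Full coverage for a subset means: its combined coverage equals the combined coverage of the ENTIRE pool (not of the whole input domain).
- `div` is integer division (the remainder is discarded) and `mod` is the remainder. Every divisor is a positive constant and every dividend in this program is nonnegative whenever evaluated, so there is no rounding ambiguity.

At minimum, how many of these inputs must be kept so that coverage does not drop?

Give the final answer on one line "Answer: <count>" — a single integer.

input #1, k=5, p=5, t=1: events B2->E, B1->T, B3->T, B3->T, B3->F, B5->E, B4->T, B5->S, B4->F, B7->S, B6->F; outcomes B1=T, B2=E, B3=T, B3=F, B4=T, B4=F, B5=S, B5=E, B6=F, B7=S
input #2, k=2, p=3, t=1: events B2->E, B1->F, B3->T, B3->F, B5->E, B4->F, B7->E, B6->T; outcomes B1=F, B2=E, B3=T, B3=F, B4=F, B5=E, B6=T, B7=E
input #3, k=2, p=4, t=4: events B2->E, B1->F, B3->T, B3->F, B5->E, B4->F, B7->S, B6->F; outcomes B1=F, B2=E, B3=T, B3=F, B4=F, B5=E, B6=F, B7=S
input #4, k=6, p=3, t=1: events B2->E, B1->F, B3->T, B3->F, B5->E, B4->F, B7->E, B6->T; outcomes B1=F, B2=E, B3=T, B3=F, B4=F, B5=E, B6=T, B7=E
input #5, k=3, p=3, t=2: events B2->E, B1->F, B3->T, B3->F, B5->E, B4->F, B7->E, B6->T; outcomes B1=F, B2=E, B3=T, B3=F, B4=F, B5=E, B6=T, B7=E
input #6, k=4, p=4, t=3: events B2->E, B1->F, B3->T, B3->F, B5->E, B4->F, B7->S, B6->F; outcomes B1=F, B2=E, B3=T, B3=F, B4=F, B5=E, B6=F, B7=S
the full pool covers 13 outcomes: B1=T, B1=F, B2=E, B3=T, B3=F, B4=T, B4=F, B5=S, B5=E, B6=T, B6=F, B7=S, B7=E
no size-1 subset reaches all 13 outcomes (best union: 10/13)
inputs {1, 2} (size 2) cover everything; no size-2 subset with a lexicographically smaller index list covers all 13

Answer: 2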